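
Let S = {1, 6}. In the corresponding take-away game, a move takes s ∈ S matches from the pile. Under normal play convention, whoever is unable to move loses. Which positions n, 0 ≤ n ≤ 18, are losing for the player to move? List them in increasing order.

n :  0  1  2  3  4  5  6  7  8  9 10 11 12 13 14 15 16 17 18
G :  0  1  0  1  0  1  2  0  1  0  1  0  1  2  0  1  0  1  0
P-positions are exactly the n with G(n) = 0.

0, 2, 4, 7, 9, 11, 14, 16, 18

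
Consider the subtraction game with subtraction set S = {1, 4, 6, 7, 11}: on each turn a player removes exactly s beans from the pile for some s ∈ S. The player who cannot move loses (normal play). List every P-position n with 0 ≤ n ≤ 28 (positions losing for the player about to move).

G(0) = 0
G(1) = mex{0} = 1
G(2) = mex{1} = 0
G(3) = mex{0} = 1
G(4) = mex{1,0} = 2
G(5) = mex{2,1} = 0
G(6) = mex{0,0,0} = 1
G(7) = mex{1,1,1,0} = 2
G(8) = mex{2,2,0,1} = 3
G(9) = mex{3,0,1,0} = 2
G(10) = mex{2,1,2,1} = 0
G(11) = mex{0,2,0,2,0} = 1
G(12) = mex{1,3,1,0,1} = 2
G(13) = mex{2,2,2,1,0} = 3
G(14) = mex{3,0,3,2,1} = 4
G(15) = mex{4,1,2,3,2} = 0
G(16) = mex{0,2,0,2,0} = 1
G(17) = mex{1,3,1,0,1} = 2
G(18) = mex{2,4,2,1,2} = 0
G(19) = mex{0,0,3,2,3} = 1
G(20) = mex{1,1,4,3,2} = 0
G(21) = mex{0,2,0,4,0} = 1
G(22) = mex{1,0,1,0,1} = 2
G(23) = mex{2,1,2,1,2} = 0
G(24) = mex{0,0,0,2,3} = 1
G(25) = mex{1,1,1,0,4} = 2
G(26) = mex{2,2,0,1,0} = 3
G(27) = mex{3,0,1,0,1} = 2
G(28) = mex{2,1,2,1,2} = 0
P-positions are exactly the n with G(n) = 0.

0, 2, 5, 10, 15, 18, 20, 23, 28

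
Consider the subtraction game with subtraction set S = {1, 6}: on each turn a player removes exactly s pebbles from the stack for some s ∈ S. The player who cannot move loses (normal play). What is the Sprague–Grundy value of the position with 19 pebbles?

G(0) = 0
G(1) = mex{0} = 1
G(2) = mex{1} = 0
G(3) = mex{0} = 1
G(4) = mex{1} = 0
G(5) = mex{0} = 1
G(6) = mex{1,0} = 2
G(7) = mex{2,1} = 0
G(8) = mex{0,0} = 1
G(9) = mex{1,1} = 0
G(10) = mex{0,0} = 1
G(11) = mex{1,1} = 0
G(12) = mex{0,2} = 1
G(13) = mex{1,0} = 2
G(14) = mex{2,1} = 0
G(15) = mex{0,0} = 1
G(16) = mex{1,1} = 0
G(17) = mex{0,0} = 1
G(18) = mex{1,1} = 0
G(19) = mex{0,2} = 1

1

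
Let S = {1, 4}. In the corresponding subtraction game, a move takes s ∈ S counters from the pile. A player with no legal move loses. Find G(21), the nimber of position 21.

G(0) = 0
G(1) = mex{0} = 1
G(2) = mex{1} = 0
G(3) = mex{0} = 1
G(4) = mex{1,0} = 2
G(5) = mex{2,1} = 0
G(6) = mex{0,0} = 1
G(7) = mex{1,1} = 0
G(8) = mex{0,2} = 1
G(9) = mex{1,0} = 2
G(10) = mex{2,1} = 0
G(11) = mex{0,0} = 1
G(12) = mex{1,1} = 0
G(13) = mex{0,2} = 1
G(14) = mex{1,0} = 2
G(15) = mex{2,1} = 0
G(16) = mex{0,0} = 1
G(17) = mex{1,1} = 0
G(18) = mex{0,2} = 1
G(19) = mex{1,0} = 2
G(20) = mex{2,1} = 0
G(21) = mex{0,0} = 1

1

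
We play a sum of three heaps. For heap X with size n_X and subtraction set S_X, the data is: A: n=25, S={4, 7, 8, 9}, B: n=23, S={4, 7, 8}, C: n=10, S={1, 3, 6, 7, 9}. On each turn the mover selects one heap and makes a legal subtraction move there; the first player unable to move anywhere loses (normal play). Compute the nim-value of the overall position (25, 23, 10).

3

Heap A, S = {4, 7, 8, 9}:
G(0) = 0
G(1) = mex{} = 0
G(2) = mex{} = 0
G(3) = mex{} = 0
G(4) = mex{0} = 1
G(5) = mex{0} = 1
G(6) = mex{0} = 1
G(7) = mex{0,0} = 1
G(8) = mex{1,0,0} = 2
G(9) = mex{1,0,0,0} = 2
G(10) = mex{1,0,0,0} = 2
G(11) = mex{1,1,0,0} = 2
G(12) = mex{2,1,1,0} = 3
G(13) = mex{2,1,1,1} = 0
G(14) = mex{2,1,1,1} = 0
G(15) = mex{2,2,1,1} = 0
G(16) = mex{3,2,2,1} = 0
G(17) = mex{0,2,2,2} = 1
G(18) = mex{0,2,2,2} = 1
G(19) = mex{0,3,2,2} = 1
G(20) = mex{0,0,3,2} = 1
G(21) = mex{1,0,0,3} = 2
G(22) = mex{1,0,0,0} = 2
G(23) = mex{1,0,0,0} = 2
G(24) = mex{1,1,0,0} = 2
G(25) = mex{2,1,1,0} = 3
G_A(25) = 3.
Heap B, S = {4, 7, 8}:
n :  0  1  2  3  4  5  6  7  8  9 10 11 12 13 14 15 16 17 18 19 20 21 22 23
G :  0  0  0  0  1  1  1  1  2  2  2  2  0  0  0  0  1  1  1  1  2  2  2  2
G_B(23) = 2.
Heap C, S = {1, 3, 6, 7, 9}:
G(0) = 0
G(1) = mex{0} = 1
G(2) = mex{1} = 0
G(3) = mex{0,0} = 1
G(4) = mex{1,1} = 0
G(5) = mex{0,0} = 1
G(6) = mex{1,1,0} = 2
G(7) = mex{2,0,1,0} = 3
G(8) = mex{3,1,0,1} = 2
G(9) = mex{2,2,1,0,0} = 3
G(10) = mex{3,3,0,1,1} = 2
G_C(10) = 2.
Combined Grundy value = 3 ⊕ 2 ⊕ 2 = 3.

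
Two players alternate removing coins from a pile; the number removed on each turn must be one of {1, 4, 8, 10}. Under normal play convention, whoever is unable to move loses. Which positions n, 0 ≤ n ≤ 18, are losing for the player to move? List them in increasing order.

n :  0  1  2  3  4  5  6  7  8  9 10 11 12 13 14 15 16 17 18
G :  0  1  0  1  2  0  1  0  1  2  3  2  3  4  0  1  0  1  2
P-positions are exactly the n with G(n) = 0.

0, 2, 5, 7, 14, 16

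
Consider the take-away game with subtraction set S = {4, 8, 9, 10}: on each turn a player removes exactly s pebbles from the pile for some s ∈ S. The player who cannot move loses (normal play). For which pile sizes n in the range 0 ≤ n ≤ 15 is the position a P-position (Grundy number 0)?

0, 1, 2, 3, 14, 15

n :  0  1  2  3  4  5  6  7  8  9 10 11 12 13 14 15
G :  0  0  0  0  1  1  1  1  2  2  2  2  3  3  0  0
P-positions are exactly the n with G(n) = 0.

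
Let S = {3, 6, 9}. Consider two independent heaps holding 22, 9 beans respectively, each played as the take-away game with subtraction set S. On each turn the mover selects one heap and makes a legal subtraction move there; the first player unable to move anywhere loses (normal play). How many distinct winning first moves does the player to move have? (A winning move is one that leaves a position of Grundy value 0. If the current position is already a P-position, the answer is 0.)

0

All heaps use S = {3, 6, 9}:
n :  0  1  2  3  4  5  6  7  8  9 10 11 12 13 14 15 16 17 18 19 20 21 22
G :  0  0  0  1  1  1  2  2  2  3  3  3  0  0  0  1  1  1  2  2  2  3  3
Heap A: G(22) = 3.
Heap B: G(9) = 3.
Combined Grundy value = 3 ⊕ 3 = 0.
A winning move leaves total XOR = 0, i.e. changes one component's Grundy value g to g ⊕ X where X is the current total.
Heap A: target g' = 3⊕0 = 3, but every legal move changes the Grundy value (mex property), so 0 moves.
Heap B: target g' = 3⊕0 = 3, but every legal move changes the Grundy value (mex property), so 0 moves.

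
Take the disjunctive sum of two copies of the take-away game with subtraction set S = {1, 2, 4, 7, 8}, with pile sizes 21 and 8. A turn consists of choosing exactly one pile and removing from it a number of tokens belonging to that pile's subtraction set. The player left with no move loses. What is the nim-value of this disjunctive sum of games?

2

All piles use S = {1, 2, 4, 7, 8}:
n :  0  1  2  3  4  5  6  7  8  9 10 11 12 13 14 15 16 17 18 19 20 21
G :  0  1  2  0  1  2  0  1  2  0  1  2  0  1  2  0  1  2  0  1  2  0
Pile A: G(21) = 0.
Pile B: G(8) = 2.
Combined Grundy value = 0 ⊕ 2 = 2.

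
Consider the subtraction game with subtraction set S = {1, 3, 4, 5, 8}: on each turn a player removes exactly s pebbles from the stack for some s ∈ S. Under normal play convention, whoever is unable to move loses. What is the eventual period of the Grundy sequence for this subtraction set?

n :  0  1  2  3  4  5  6  7  8  9 10 11 12 13 14 15 16 17 18 19
G :  0  1  0  1  2  3  2  3  4  0  1  0  1  2  3  2  3  4  0  1
G(n+9) = G(n) holds for n = 0,…,7 (a full window of length max(S) = 8), so the sequence is purely periodic with period 9.

9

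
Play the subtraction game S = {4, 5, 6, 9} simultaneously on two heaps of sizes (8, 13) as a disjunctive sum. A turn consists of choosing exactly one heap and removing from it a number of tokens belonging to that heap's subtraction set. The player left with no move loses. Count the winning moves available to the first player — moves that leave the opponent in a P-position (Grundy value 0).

4

All heaps use S = {4, 5, 6, 9}:
G(0) = 0
G(1) = mex{} = 0
G(2) = mex{} = 0
G(3) = mex{} = 0
G(4) = mex{0} = 1
G(5) = mex{0,0} = 1
G(6) = mex{0,0,0} = 1
G(7) = mex{0,0,0} = 1
G(8) = mex{1,0,0} = 2
G(9) = mex{1,1,0,0} = 2
G(10) = mex{1,1,1,0} = 2
G(11) = mex{1,1,1,0} = 2
G(12) = mex{2,1,1,0} = 3
G(13) = mex{2,2,1,1} = 0
Heap A: G(8) = 2.
Heap B: G(13) = 0.
Combined Grundy value = 2 ⊕ 0 = 2.
A winning move leaves total XOR = 0, i.e. changes one component's Grundy value g to g ⊕ X where X is the current total.
Heap A: need g' = 2⊕2 = 0. Options: 8−4→G=1, 8−5→G=0, 8−6→G=0. Hits: 2.
Heap B: need g' = 0⊕2 = 2. Options: 13−4→G=2, 13−5→G=2, 13−6→G=1, 13−9→G=1. Hits: 2.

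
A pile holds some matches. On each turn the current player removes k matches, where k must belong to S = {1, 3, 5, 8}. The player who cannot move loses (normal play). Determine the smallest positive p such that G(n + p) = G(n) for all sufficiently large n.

G(0) = 0
G(1) = mex{0} = 1
G(2) = mex{1} = 0
G(3) = mex{0,0} = 1
G(4) = mex{1,1} = 0
G(5) = mex{0,0,0} = 1
G(6) = mex{1,1,1} = 0
G(7) = mex{0,0,0} = 1
G(8) = mex{1,1,1,0} = 2
G(9) = mex{2,0,0,1} = 3
G(10) = mex{3,1,1,0} = 2
G(11) = mex{2,2,0,1} = 3
G(12) = mex{3,3,1,0} = 2
G(13) = mex{2,2,2,1} = 0
G(14) = mex{0,3,3,0} = 1
G(15) = mex{1,2,2,1} = 0
G(16) = mex{0,0,3,2} = 1
G(17) = mex{1,1,2,3} = 0
G(18) = mex{0,0,0,2} = 1
G(19) = mex{1,1,1,3} = 0
G(20) = mex{0,0,0,2} = 1
G(21) = mex{1,1,1,0} = 2
G(22) = mex{2,0,0,1} = 3
G(23) = mex{3,1,1,0} = 2
G(24) = mex{2,2,0,1} = 3
G(25) = mex{3,3,1,0} = 2
G(26) = mex{2,2,2,1} = 0
G(27) = mex{0,3,3,0} = 1
G(n+13) = G(n) holds for n = 0,…,7 (a full window of length max(S) = 8), so the sequence is purely periodic with period 13.

13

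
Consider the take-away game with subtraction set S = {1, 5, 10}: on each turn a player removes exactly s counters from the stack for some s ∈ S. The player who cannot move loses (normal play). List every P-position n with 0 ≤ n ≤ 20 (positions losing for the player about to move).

0, 2, 4, 6, 8, 15, 17, 19

n :  0  1  2  3  4  5  6  7  8  9 10 11 12 13 14 15 16 17 18 19 20
G :  0  1  0  1  0  1  0  1  0  1  2  3  2  3  2  0  1  0  1  0  1
P-positions are exactly the n with G(n) = 0.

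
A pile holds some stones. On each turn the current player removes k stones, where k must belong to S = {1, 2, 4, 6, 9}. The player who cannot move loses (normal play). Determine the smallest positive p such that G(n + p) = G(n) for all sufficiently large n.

8

n :  0  1  2  3  4  5  6  7  8  9 10 11 12 13 14 15 16 17 18
G :  0  1  2  0  1  2  3  4  0  1  2  0  1  2  3  4  0  1  2
G(n+8) = G(n) holds for n = 0,…,8 (a full window of length max(S) = 9), so the sequence is purely periodic with period 8.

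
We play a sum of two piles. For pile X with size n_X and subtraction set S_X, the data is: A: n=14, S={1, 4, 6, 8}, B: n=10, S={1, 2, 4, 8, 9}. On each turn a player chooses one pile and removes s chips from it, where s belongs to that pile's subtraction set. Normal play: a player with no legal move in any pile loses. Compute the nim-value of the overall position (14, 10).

4

Pile A, S = {1, 4, 6, 8}:
G(0) = 0
G(1) = mex{0} = 1
G(2) = mex{1} = 0
G(3) = mex{0} = 1
G(4) = mex{1,0} = 2
G(5) = mex{2,1} = 0
G(6) = mex{0,0,0} = 1
G(7) = mex{1,1,1} = 0
G(8) = mex{0,2,0,0} = 1
G(9) = mex{1,0,1,1} = 2
G(10) = mex{2,1,2,0} = 3
G(11) = mex{3,0,0,1} = 2
G(12) = mex{2,1,1,2} = 0
G(13) = mex{0,2,0,0} = 1
G(14) = mex{1,3,1,1} = 0
G_A(14) = 0.
Pile B, S = {1, 2, 4, 8, 9}:
G(0) = 0
G(1) = mex{0} = 1
G(2) = mex{1,0} = 2
G(3) = mex{2,1} = 0
G(4) = mex{0,2,0} = 1
G(5) = mex{1,0,1} = 2
G(6) = mex{2,1,2} = 0
G(7) = mex{0,2,0} = 1
G(8) = mex{1,0,1,0} = 2
G(9) = mex{2,1,2,1,0} = 3
G(10) = mex{3,2,0,2,1} = 4
G_B(10) = 4.
Combined Grundy value = 0 ⊕ 4 = 4.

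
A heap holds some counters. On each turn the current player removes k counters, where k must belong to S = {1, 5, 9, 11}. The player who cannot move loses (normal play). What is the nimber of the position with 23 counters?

n :  0  1  2  3  4  5  6  7  8  9 10 11 12 13 14 15 16 17 18 19 20 21 22 23
G :  0  1  0  1  0  1  0  1  0  1  0  1  0  1  0  1  0  1  0  1  0  1  0  1

1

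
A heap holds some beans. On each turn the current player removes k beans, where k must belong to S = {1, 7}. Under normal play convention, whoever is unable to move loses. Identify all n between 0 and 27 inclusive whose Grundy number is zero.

0, 2, 4, 6, 8, 10, 12, 14, 16, 18, 20, 22, 24, 26

G(0) = 0
G(1) = mex{0} = 1
G(2) = mex{1} = 0
G(3) = mex{0} = 1
G(4) = mex{1} = 0
G(5) = mex{0} = 1
G(6) = mex{1} = 0
G(7) = mex{0,0} = 1
G(8) = mex{1,1} = 0
G(9) = mex{0,0} = 1
G(10) = mex{1,1} = 0
G(11) = mex{0,0} = 1
G(12) = mex{1,1} = 0
G(13) = mex{0,0} = 1
G(14) = mex{1,1} = 0
G(15) = mex{0,0} = 1
G(16) = mex{1,1} = 0
G(17) = mex{0,0} = 1
G(18) = mex{1,1} = 0
G(19) = mex{0,0} = 1
G(20) = mex{1,1} = 0
G(21) = mex{0,0} = 1
G(22) = mex{1,1} = 0
G(23) = mex{0,0} = 1
G(24) = mex{1,1} = 0
G(25) = mex{0,0} = 1
G(26) = mex{1,1} = 0
G(27) = mex{0,0} = 1
P-positions are exactly the n with G(n) = 0.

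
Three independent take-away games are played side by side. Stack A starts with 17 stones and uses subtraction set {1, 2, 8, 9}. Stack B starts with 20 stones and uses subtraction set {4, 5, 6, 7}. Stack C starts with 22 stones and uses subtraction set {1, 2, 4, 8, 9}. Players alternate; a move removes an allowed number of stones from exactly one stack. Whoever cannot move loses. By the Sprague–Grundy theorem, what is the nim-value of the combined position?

0

Stack A, S = {1, 2, 8, 9}:
n :  0  1  2  3  4  5  6  7  8  9 10 11 12 13 14 15 16 17
G :  0  1  2  0  1  2  0  1  2  3  0  1  2  0  1  2  0  1
G_A(17) = 1.
Stack B, S = {4, 5, 6, 7}:
n :  0  1  2  3  4  5  6  7  8  9 10 11 12 13 14 15 16 17 18 19 20
G :  0  0  0  0  1  1  1  1  2  2  2  0  0  0  0  1  1  1  1  2  2
G_B(20) = 2.
Stack C, S = {1, 2, 4, 8, 9}:
G(0) = 0
G(1) = mex{0} = 1
G(2) = mex{1,0} = 2
G(3) = mex{2,1} = 0
G(4) = mex{0,2,0} = 1
G(5) = mex{1,0,1} = 2
G(6) = mex{2,1,2} = 0
G(7) = mex{0,2,0} = 1
G(8) = mex{1,0,1,0} = 2
G(9) = mex{2,1,2,1,0} = 3
G(10) = mex{3,2,0,2,1} = 4
G(11) = mex{4,3,1,0,2} = 5
G(12) = mex{5,4,2,1,0} = 3
G(13) = mex{3,5,3,2,1} = 0
G(14) = mex{0,3,4,0,2} = 1
G(15) = mex{1,0,5,1,0} = 2
G(16) = mex{2,1,3,2,1} = 0
G(17) = mex{0,2,0,3,2} = 1
G(18) = mex{1,0,1,4,3} = 2
G(19) = mex{2,1,2,5,4} = 0
G(20) = mex{0,2,0,3,5} = 1
G(21) = mex{1,0,1,0,3} = 2
G(22) = mex{2,1,2,1,0} = 3
G_C(22) = 3.
Combined Grundy value = 1 ⊕ 2 ⊕ 3 = 0.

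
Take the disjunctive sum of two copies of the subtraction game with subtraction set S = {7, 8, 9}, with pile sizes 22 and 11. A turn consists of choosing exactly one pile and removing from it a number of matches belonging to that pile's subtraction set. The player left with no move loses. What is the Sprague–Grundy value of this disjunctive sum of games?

1

All piles use S = {7, 8, 9}:
n :  0  1  2  3  4  5  6  7  8  9 10 11 12 13 14 15 16 17 18 19 20 21 22
G :  0  0  0  0  0  0  0  1  1  1  1  1  1  1  2  2  0  0  0  0  0  0  0
Pile A: G(22) = 0.
Pile B: G(11) = 1.
Combined Grundy value = 0 ⊕ 1 = 1.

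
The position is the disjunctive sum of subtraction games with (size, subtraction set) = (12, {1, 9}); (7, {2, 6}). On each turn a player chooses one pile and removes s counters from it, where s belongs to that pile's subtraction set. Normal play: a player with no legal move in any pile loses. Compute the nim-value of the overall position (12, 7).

1

Pile A, S = {1, 9}:
n :  0  1  2  3  4  5  6  7  8  9 10 11 12
G :  0  1  0  1  0  1  0  1  0  1  0  1  0
G_A(12) = 0.
Pile B, S = {2, 6}:
n : 0 1 2 3 4 5 6 7
G : 0 0 1 1 0 0 1 1
G_B(7) = 1.
Combined Grundy value = 0 ⊕ 1 = 1.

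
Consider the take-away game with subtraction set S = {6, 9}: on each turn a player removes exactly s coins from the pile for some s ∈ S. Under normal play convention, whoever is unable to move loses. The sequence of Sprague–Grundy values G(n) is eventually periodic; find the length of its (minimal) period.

15

G(0) = 0
G(1) = mex{} = 0
G(2) = mex{} = 0
G(3) = mex{} = 0
G(4) = mex{} = 0
G(5) = mex{} = 0
G(6) = mex{0} = 1
G(7) = mex{0} = 1
G(8) = mex{0} = 1
G(9) = mex{0,0} = 1
G(10) = mex{0,0} = 1
G(11) = mex{0,0} = 1
G(12) = mex{1,0} = 2
G(13) = mex{1,0} = 2
G(14) = mex{1,0} = 2
G(15) = mex{1,1} = 0
G(16) = mex{1,1} = 0
G(17) = mex{1,1} = 0
G(18) = mex{2,1} = 0
G(19) = mex{2,1} = 0
G(20) = mex{2,1} = 0
G(21) = mex{0,2} = 1
G(22) = mex{0,2} = 1
G(23) = mex{0,2} = 1
G(24) = mex{0,0} = 1
G(25) = mex{0,0} = 1
G(26) = mex{0,0} = 1
G(27) = mex{1,0} = 2
G(28) = mex{1,0} = 2
G(29) = mex{1,0} = 2
G(30) = mex{1,1} = 0
G(31) = mex{1,1} = 0
G(n+15) = G(n) holds for n = 0,…,8 (a full window of length max(S) = 9), so the sequence is purely periodic with period 15.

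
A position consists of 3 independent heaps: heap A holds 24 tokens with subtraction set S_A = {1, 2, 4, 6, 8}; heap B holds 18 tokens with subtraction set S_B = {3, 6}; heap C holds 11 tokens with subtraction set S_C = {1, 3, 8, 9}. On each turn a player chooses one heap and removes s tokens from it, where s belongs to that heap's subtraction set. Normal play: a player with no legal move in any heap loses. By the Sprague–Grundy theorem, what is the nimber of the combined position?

2

Heap A, S = {1, 2, 4, 6, 8}:
n :  0  1  2  3  4  5  6  7  8  9 10 11 12 13 14 15 16 17 18 19 20 21 22 23 24
G :  0  1  2  0  1  2  3  4  5  3  0  1  2  0  1  2  3  4  5  3  0  1  2  0  1
G_A(24) = 1.
Heap B, S = {3, 6}:
n :  0  1  2  3  4  5  6  7  8  9 10 11 12 13 14 15 16 17 18
G :  0  0  0  1  1  1  2  2  2  0  0  0  1  1  1  2  2  2  0
G_B(18) = 0.
Heap C, S = {1, 3, 8, 9}:
G(0) = 0
G(1) = mex{0} = 1
G(2) = mex{1} = 0
G(3) = mex{0,0} = 1
G(4) = mex{1,1} = 0
G(5) = mex{0,0} = 1
G(6) = mex{1,1} = 0
G(7) = mex{0,0} = 1
G(8) = mex{1,1,0} = 2
G(9) = mex{2,0,1,0} = 3
G(10) = mex{3,1,0,1} = 2
G(11) = mex{2,2,1,0} = 3
G_C(11) = 3.
Combined Grundy value = 1 ⊕ 0 ⊕ 3 = 2.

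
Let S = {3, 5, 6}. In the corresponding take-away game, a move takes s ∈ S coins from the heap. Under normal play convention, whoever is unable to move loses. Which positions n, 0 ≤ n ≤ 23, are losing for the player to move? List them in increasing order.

G(0) = 0
G(1) = mex{} = 0
G(2) = mex{} = 0
G(3) = mex{0} = 1
G(4) = mex{0} = 1
G(5) = mex{0,0} = 1
G(6) = mex{1,0,0} = 2
G(7) = mex{1,0,0} = 2
G(8) = mex{1,1,0} = 2
G(9) = mex{2,1,1} = 0
G(10) = mex{2,1,1} = 0
G(11) = mex{2,2,1} = 0
G(12) = mex{0,2,2} = 1
G(13) = mex{0,2,2} = 1
G(14) = mex{0,0,2} = 1
G(15) = mex{1,0,0} = 2
G(16) = mex{1,0,0} = 2
G(17) = mex{1,1,0} = 2
G(18) = mex{2,1,1} = 0
G(19) = mex{2,1,1} = 0
G(20) = mex{2,2,1} = 0
G(21) = mex{0,2,2} = 1
G(22) = mex{0,2,2} = 1
G(23) = mex{0,0,2} = 1
P-positions are exactly the n with G(n) = 0.

0, 1, 2, 9, 10, 11, 18, 19, 20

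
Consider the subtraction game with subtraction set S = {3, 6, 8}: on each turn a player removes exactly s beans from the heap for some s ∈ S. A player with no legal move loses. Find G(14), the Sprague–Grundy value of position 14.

1

G(0) = 0
G(1) = mex{} = 0
G(2) = mex{} = 0
G(3) = mex{0} = 1
G(4) = mex{0} = 1
G(5) = mex{0} = 1
G(6) = mex{1,0} = 2
G(7) = mex{1,0} = 2
G(8) = mex{1,0,0} = 2
G(9) = mex{2,1,0} = 3
G(10) = mex{2,1,0} = 3
G(11) = mex{2,1,1} = 0
G(12) = mex{3,2,1} = 0
G(13) = mex{3,2,1} = 0
G(14) = mex{0,2,2} = 1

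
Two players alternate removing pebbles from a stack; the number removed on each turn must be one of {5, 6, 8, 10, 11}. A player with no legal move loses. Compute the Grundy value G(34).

n :  0  1  2  3  4  5  6  7  8  9 10 11 12 13 14 15 16 17 18 19 20 21 22 23 24 25 26 27 28 29 30 31 32 33 34
G :  0  0  0  0  0  1  1  1  1  1  2  2  2  2  2  3  0  0  0  0  0  1  1  1  1  1  2  2  2  2  2  3  0  0  0

0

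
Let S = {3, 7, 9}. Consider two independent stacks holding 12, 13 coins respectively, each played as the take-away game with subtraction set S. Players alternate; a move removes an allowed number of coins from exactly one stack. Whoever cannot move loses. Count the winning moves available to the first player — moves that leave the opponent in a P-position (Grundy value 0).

1

All stacks use S = {3, 7, 9}:
G(0) = 0
G(1) = mex{} = 0
G(2) = mex{} = 0
G(3) = mex{0} = 1
G(4) = mex{0} = 1
G(5) = mex{0} = 1
G(6) = mex{1} = 0
G(7) = mex{1,0} = 2
G(8) = mex{1,0} = 2
G(9) = mex{0,0,0} = 1
G(10) = mex{2,1,0} = 3
G(11) = mex{2,1,0} = 3
G(12) = mex{1,1,1} = 0
G(13) = mex{3,0,1} = 2
Stack A: G(12) = 0.
Stack B: G(13) = 2.
Combined Grundy value = 0 ⊕ 2 = 2.
A winning move leaves total XOR = 0, i.e. changes one component's Grundy value g to g ⊕ X where X is the current total.
Stack A: need g' = 0⊕2 = 2. Options: 12−3→G=1, 12−7→G=1, 12−9→G=1. Hits: 0.
Stack B: need g' = 2⊕2 = 0. Options: 13−3→G=3, 13−7→G=0, 13−9→G=1. Hits: 1.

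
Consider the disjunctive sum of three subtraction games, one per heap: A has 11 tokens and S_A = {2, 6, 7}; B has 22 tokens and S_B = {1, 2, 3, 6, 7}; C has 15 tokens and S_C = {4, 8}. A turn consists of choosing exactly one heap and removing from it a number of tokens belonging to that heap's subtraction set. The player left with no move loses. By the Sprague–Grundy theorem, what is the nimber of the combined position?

Heap A, S = {2, 6, 7}:
G(0) = 0
G(1) = mex{} = 0
G(2) = mex{0} = 1
G(3) = mex{0} = 1
G(4) = mex{1} = 0
G(5) = mex{1} = 0
G(6) = mex{0,0} = 1
G(7) = mex{0,0,0} = 1
G(8) = mex{1,1,0} = 2
G(9) = mex{1,1,1} = 0
G(10) = mex{2,0,1} = 3
G(11) = mex{0,0,0} = 1
G_A(11) = 1.
Heap B, S = {1, 2, 3, 6, 7}:
G(0) = 0
G(1) = mex{0} = 1
G(2) = mex{1,0} = 2
G(3) = mex{2,1,0} = 3
G(4) = mex{3,2,1} = 0
G(5) = mex{0,3,2} = 1
G(6) = mex{1,0,3,0} = 2
G(7) = mex{2,1,0,1,0} = 3
G(8) = mex{3,2,1,2,1} = 0
G(9) = mex{0,3,2,3,2} = 1
G(10) = mex{1,0,3,0,3} = 2
G(11) = mex{2,1,0,1,0} = 3
G(12) = mex{3,2,1,2,1} = 0
G(13) = mex{0,3,2,3,2} = 1
G(14) = mex{1,0,3,0,3} = 2
G(15) = mex{2,1,0,1,0} = 3
G(16) = mex{3,2,1,2,1} = 0
G(17) = mex{0,3,2,3,2} = 1
G(18) = mex{1,0,3,0,3} = 2
G(19) = mex{2,1,0,1,0} = 3
G(20) = mex{3,2,1,2,1} = 0
G(21) = mex{0,3,2,3,2} = 1
G(22) = mex{1,0,3,0,3} = 2
G_B(22) = 2.
Heap C, S = {4, 8}:
G(0) = 0
G(1) = mex{} = 0
G(2) = mex{} = 0
G(3) = mex{} = 0
G(4) = mex{0} = 1
G(5) = mex{0} = 1
G(6) = mex{0} = 1
G(7) = mex{0} = 1
G(8) = mex{1,0} = 2
G(9) = mex{1,0} = 2
G(10) = mex{1,0} = 2
G(11) = mex{1,0} = 2
G(12) = mex{2,1} = 0
G(13) = mex{2,1} = 0
G(14) = mex{2,1} = 0
G(15) = mex{2,1} = 0
G_C(15) = 0.
Combined Grundy value = 1 ⊕ 2 ⊕ 0 = 3.

3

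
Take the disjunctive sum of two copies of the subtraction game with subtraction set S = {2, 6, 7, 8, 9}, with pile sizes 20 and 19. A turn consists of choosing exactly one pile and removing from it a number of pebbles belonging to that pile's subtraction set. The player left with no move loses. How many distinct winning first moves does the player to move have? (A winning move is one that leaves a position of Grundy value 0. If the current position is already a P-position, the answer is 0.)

All piles use S = {2, 6, 7, 8, 9}:
G(0) = 0
G(1) = mex{} = 0
G(2) = mex{0} = 1
G(3) = mex{0} = 1
G(4) = mex{1} = 0
G(5) = mex{1} = 0
G(6) = mex{0,0} = 1
G(7) = mex{0,0,0} = 1
G(8) = mex{1,1,0,0} = 2
G(9) = mex{1,1,1,0,0} = 2
G(10) = mex{2,0,1,1,0} = 3
G(11) = mex{2,0,0,1,1} = 3
G(12) = mex{3,1,0,0,1} = 2
G(13) = mex{3,1,1,0,0} = 2
G(14) = mex{2,2,1,1,0} = 3
G(15) = mex{2,2,2,1,1} = 0
G(16) = mex{3,3,2,2,1} = 0
G(17) = mex{0,3,3,2,2} = 1
G(18) = mex{0,2,3,3,2} = 1
G(19) = mex{1,2,2,3,3} = 0
G(20) = mex{1,3,2,2,3} = 0
Pile A: G(20) = 0.
Pile B: G(19) = 0.
Combined Grundy value = 0 ⊕ 0 = 0.
A winning move leaves total XOR = 0, i.e. changes one component's Grundy value g to g ⊕ X where X is the current total.
Pile A: target g' = 0⊕0 = 0, but every legal move changes the Grundy value (mex property), so 0 moves.
Pile B: target g' = 0⊕0 = 0, but every legal move changes the Grundy value (mex property), so 0 moves.

0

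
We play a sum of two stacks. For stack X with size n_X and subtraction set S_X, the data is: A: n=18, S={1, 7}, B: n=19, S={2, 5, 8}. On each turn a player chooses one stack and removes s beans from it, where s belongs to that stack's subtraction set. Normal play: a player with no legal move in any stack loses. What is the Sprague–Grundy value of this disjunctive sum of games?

1

Stack A, S = {1, 7}:
G(0) = 0
G(1) = mex{0} = 1
G(2) = mex{1} = 0
G(3) = mex{0} = 1
G(4) = mex{1} = 0
G(5) = mex{0} = 1
G(6) = mex{1} = 0
G(7) = mex{0,0} = 1
G(8) = mex{1,1} = 0
G(9) = mex{0,0} = 1
G(10) = mex{1,1} = 0
G(11) = mex{0,0} = 1
G(12) = mex{1,1} = 0
G(13) = mex{0,0} = 1
G(14) = mex{1,1} = 0
G(15) = mex{0,0} = 1
G(16) = mex{1,1} = 0
G(17) = mex{0,0} = 1
G(18) = mex{1,1} = 0
G_A(18) = 0.
Stack B, S = {2, 5, 8}:
n :  0  1  2  3  4  5  6  7  8  9 10 11 12 13 14 15 16 17 18 19
G :  0  0  1  1  0  2  1  0  2  1  0  0  1  1  0  2  1  0  2  1
G_B(19) = 1.
Combined Grundy value = 0 ⊕ 1 = 1.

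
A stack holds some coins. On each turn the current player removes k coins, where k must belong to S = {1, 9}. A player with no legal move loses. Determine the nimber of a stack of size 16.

n :  0  1  2  3  4  5  6  7  8  9 10 11 12 13 14 15 16
G :  0  1  0  1  0  1  0  1  0  1  0  1  0  1  0  1  0

0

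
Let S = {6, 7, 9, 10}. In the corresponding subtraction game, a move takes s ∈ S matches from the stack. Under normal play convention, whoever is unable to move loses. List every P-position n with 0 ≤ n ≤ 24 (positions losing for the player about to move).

G(0) = 0
G(1) = mex{} = 0
G(2) = mex{} = 0
G(3) = mex{} = 0
G(4) = mex{} = 0
G(5) = mex{} = 0
G(6) = mex{0} = 1
G(7) = mex{0,0} = 1
G(8) = mex{0,0} = 1
G(9) = mex{0,0,0} = 1
G(10) = mex{0,0,0,0} = 1
G(11) = mex{0,0,0,0} = 1
G(12) = mex{1,0,0,0} = 2
G(13) = mex{1,1,0,0} = 2
G(14) = mex{1,1,0,0} = 2
G(15) = mex{1,1,1,0} = 2
G(16) = mex{1,1,1,1} = 0
G(17) = mex{1,1,1,1} = 0
G(18) = mex{2,1,1,1} = 0
G(19) = mex{2,2,1,1} = 0
G(20) = mex{2,2,1,1} = 0
G(21) = mex{2,2,2,1} = 0
G(22) = mex{0,2,2,2} = 1
G(23) = mex{0,0,2,2} = 1
G(24) = mex{0,0,2,2} = 1
P-positions are exactly the n with G(n) = 0.

0, 1, 2, 3, 4, 5, 16, 17, 18, 19, 20, 21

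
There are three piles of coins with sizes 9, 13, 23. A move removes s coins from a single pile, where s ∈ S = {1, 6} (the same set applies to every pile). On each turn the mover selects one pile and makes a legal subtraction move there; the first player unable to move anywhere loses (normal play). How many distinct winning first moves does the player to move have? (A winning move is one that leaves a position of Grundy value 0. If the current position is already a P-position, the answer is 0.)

All piles use S = {1, 6}:
n :  0  1  2  3  4  5  6  7  8  9 10 11 12 13 14 15 16 17 18 19 20 21 22 23
G :  0  1  0  1  0  1  2  0  1  0  1  0  1  2  0  1  0  1  0  1  2  0  1  0
Pile A: G(9) = 0.
Pile B: G(13) = 2.
Pile C: G(23) = 0.
Combined Grundy value = 0 ⊕ 2 ⊕ 0 = 2.
A winning move leaves total XOR = 0, i.e. changes one component's Grundy value g to g ⊕ X where X is the current total.
Pile A: need g' = 0⊕2 = 2. Options: 9−1→G=1, 9−6→G=1. Hits: 0.
Pile B: need g' = 2⊕2 = 0. Options: 13−1→G=1, 13−6→G=0. Hits: 1.
Pile C: need g' = 0⊕2 = 2. Options: 23−1→G=1, 23−6→G=1. Hits: 0.

1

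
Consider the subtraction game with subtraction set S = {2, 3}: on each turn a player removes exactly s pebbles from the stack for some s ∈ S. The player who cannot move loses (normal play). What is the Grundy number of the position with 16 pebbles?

0

n :  0  1  2  3  4  5  6  7  8  9 10 11 12 13 14 15 16
G :  0  0  1  1  2  0  0  1  1  2  0  0  1  1  2  0  0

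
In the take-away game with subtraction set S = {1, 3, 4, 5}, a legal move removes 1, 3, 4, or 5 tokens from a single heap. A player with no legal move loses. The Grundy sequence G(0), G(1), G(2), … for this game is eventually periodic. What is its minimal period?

8

n :  0  1  2  3  4  5  6  7  8  9 10 11 12 13 14 15 16 17
G :  0  1  0  1  2  3  2  3  0  1  0  1  2  3  2  3  0  1
G(n+8) = G(n) holds for n = 0,…,4 (a full window of length max(S) = 5), so the sequence is purely periodic with period 8.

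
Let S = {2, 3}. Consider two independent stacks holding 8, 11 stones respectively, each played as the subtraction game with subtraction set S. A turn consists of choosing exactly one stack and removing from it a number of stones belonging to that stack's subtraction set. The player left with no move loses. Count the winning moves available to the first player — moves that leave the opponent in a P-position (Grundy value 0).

3

All stacks use S = {2, 3}:
n :  0  1  2  3  4  5  6  7  8  9 10 11
G :  0  0  1  1  2  0  0  1  1  2  0  0
Stack A: G(8) = 1.
Stack B: G(11) = 0.
Combined Grundy value = 1 ⊕ 0 = 1.
A winning move leaves total XOR = 0, i.e. changes one component's Grundy value g to g ⊕ X where X is the current total.
Stack A: need g' = 1⊕1 = 0. Options: 8−2→G=0, 8−3→G=0. Hits: 2.
Stack B: need g' = 0⊕1 = 1. Options: 11−2→G=2, 11−3→G=1. Hits: 1.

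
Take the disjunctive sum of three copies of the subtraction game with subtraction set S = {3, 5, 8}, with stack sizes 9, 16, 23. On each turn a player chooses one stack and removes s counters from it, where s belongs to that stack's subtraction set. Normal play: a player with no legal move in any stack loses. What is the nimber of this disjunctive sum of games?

All stacks use S = {3, 5, 8}:
n :  0  1  2  3  4  5  6  7  8  9 10 11 12 13 14 15 16 17 18 19 20 21 22 23
G :  0  0  0  1  1  1  2  2  2  3  3  0  0  0  1  1  1  2  2  2  3  3  0  0
Stack A: G(9) = 3.
Stack B: G(16) = 1.
Stack C: G(23) = 0.
Combined Grundy value = 3 ⊕ 1 ⊕ 0 = 2.

2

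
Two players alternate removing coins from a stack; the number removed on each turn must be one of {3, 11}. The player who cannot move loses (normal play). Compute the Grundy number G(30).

G(0) = 0
G(1) = mex{} = 0
G(2) = mex{} = 0
G(3) = mex{0} = 1
G(4) = mex{0} = 1
G(5) = mex{0} = 1
G(6) = mex{1} = 0
G(7) = mex{1} = 0
G(8) = mex{1} = 0
G(9) = mex{0} = 1
G(10) = mex{0} = 1
G(11) = mex{0,0} = 1
G(12) = mex{1,0} = 2
G(13) = mex{1,0} = 2
G(14) = mex{1,1} = 0
G(15) = mex{2,1} = 0
G(16) = mex{2,1} = 0
G(17) = mex{0,0} = 1
G(18) = mex{0,0} = 1
G(19) = mex{0,0} = 1
G(20) = mex{1,1} = 0
G(21) = mex{1,1} = 0
G(22) = mex{1,1} = 0
G(23) = mex{0,2} = 1
G(24) = mex{0,2} = 1
G(25) = mex{0,0} = 1
G(26) = mex{1,0} = 2
G(27) = mex{1,0} = 2
G(28) = mex{1,1} = 0
G(29) = mex{2,1} = 0
G(30) = mex{2,1} = 0

0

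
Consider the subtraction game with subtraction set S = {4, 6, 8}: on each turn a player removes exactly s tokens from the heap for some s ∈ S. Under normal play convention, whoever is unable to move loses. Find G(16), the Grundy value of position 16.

G(0) = 0
G(1) = mex{} = 0
G(2) = mex{} = 0
G(3) = mex{} = 0
G(4) = mex{0} = 1
G(5) = mex{0} = 1
G(6) = mex{0,0} = 1
G(7) = mex{0,0} = 1
G(8) = mex{1,0,0} = 2
G(9) = mex{1,0,0} = 2
G(10) = mex{1,1,0} = 2
G(11) = mex{1,1,0} = 2
G(12) = mex{2,1,1} = 0
G(13) = mex{2,1,1} = 0
G(14) = mex{2,2,1} = 0
G(15) = mex{2,2,1} = 0
G(16) = mex{0,2,2} = 1

1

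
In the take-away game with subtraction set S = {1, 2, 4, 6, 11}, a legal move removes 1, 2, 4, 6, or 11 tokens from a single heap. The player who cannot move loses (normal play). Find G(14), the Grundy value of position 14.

1

G(0) = 0
G(1) = mex{0} = 1
G(2) = mex{1,0} = 2
G(3) = mex{2,1} = 0
G(4) = mex{0,2,0} = 1
G(5) = mex{1,0,1} = 2
G(6) = mex{2,1,2,0} = 3
G(7) = mex{3,2,0,1} = 4
G(8) = mex{4,3,1,2} = 0
G(9) = mex{0,4,2,0} = 1
G(10) = mex{1,0,3,1} = 2
G(11) = mex{2,1,4,2,0} = 3
G(12) = mex{3,2,0,3,1} = 4
G(13) = mex{4,3,1,4,2} = 0
G(14) = mex{0,4,2,0,0} = 1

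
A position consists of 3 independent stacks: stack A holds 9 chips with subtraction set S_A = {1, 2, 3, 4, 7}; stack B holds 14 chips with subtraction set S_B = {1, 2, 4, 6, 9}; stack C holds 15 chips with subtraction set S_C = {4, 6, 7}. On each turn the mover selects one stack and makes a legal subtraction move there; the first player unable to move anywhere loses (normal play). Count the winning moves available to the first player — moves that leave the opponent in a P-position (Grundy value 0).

2

Stack A, S = {1, 2, 3, 4, 7}:
n : 0 1 2 3 4 5 6 7 8 9
G : 0 1 2 3 4 0 1 2 3 4
G_A(9) = 4.
Stack B, S = {1, 2, 4, 6, 9}:
G(0) = 0
G(1) = mex{0} = 1
G(2) = mex{1,0} = 2
G(3) = mex{2,1} = 0
G(4) = mex{0,2,0} = 1
G(5) = mex{1,0,1} = 2
G(6) = mex{2,1,2,0} = 3
G(7) = mex{3,2,0,1} = 4
G(8) = mex{4,3,1,2} = 0
G(9) = mex{0,4,2,0,0} = 1
G(10) = mex{1,0,3,1,1} = 2
G(11) = mex{2,1,4,2,2} = 0
G(12) = mex{0,2,0,3,0} = 1
G(13) = mex{1,0,1,4,1} = 2
G(14) = mex{2,1,2,0,2} = 3
G_B(14) = 3.
Stack C, S = {4, 6, 7}:
G(0) = 0
G(1) = mex{} = 0
G(2) = mex{} = 0
G(3) = mex{} = 0
G(4) = mex{0} = 1
G(5) = mex{0} = 1
G(6) = mex{0,0} = 1
G(7) = mex{0,0,0} = 1
G(8) = mex{1,0,0} = 2
G(9) = mex{1,0,0} = 2
G(10) = mex{1,1,0} = 2
G(11) = mex{1,1,1} = 0
G(12) = mex{2,1,1} = 0
G(13) = mex{2,1,1} = 0
G(14) = mex{2,2,1} = 0
G(15) = mex{0,2,2} = 1
G_C(15) = 1.
Combined Grundy value = 4 ⊕ 3 ⊕ 1 = 6.
A winning move leaves total XOR = 0, i.e. changes one component's Grundy value g to g ⊕ X where X is the current total.
Stack A: need g' = 4⊕6 = 2. Options: 9−1→G=3, 9−2→G=2, 9−3→G=1, 9−4→G=0, 9−7→G=2. Hits: 2.
Stack B: need g' = 3⊕6 = 5. Options: 14−1→G=2, 14−2→G=1, 14−4→G=2, 14−6→G=0, 14−9→G=2. Hits: 0.
Stack C: need g' = 1⊕6 = 7. Options: 15−4→G=0, 15−6→G=2, 15−7→G=2. Hits: 0.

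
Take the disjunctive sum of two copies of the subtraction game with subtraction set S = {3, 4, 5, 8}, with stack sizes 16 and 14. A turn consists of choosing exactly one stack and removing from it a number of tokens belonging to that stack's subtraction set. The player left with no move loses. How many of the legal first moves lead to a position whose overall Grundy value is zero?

0

All stacks use S = {3, 4, 5, 8}:
n :  0  1  2  3  4  5  6  7  8  9 10 11 12 13 14 15 16
G :  0  0  0  1  1  1  2  2  2  3  3  0  0  0  1  1  1
Stack A: G(16) = 1.
Stack B: G(14) = 1.
Combined Grundy value = 1 ⊕ 1 = 0.
A winning move leaves total XOR = 0, i.e. changes one component's Grundy value g to g ⊕ X where X is the current total.
Stack A: target g' = 1⊕0 = 1, but every legal move changes the Grundy value (mex property), so 0 moves.
Stack B: target g' = 1⊕0 = 1, but every legal move changes the Grundy value (mex property), so 0 moves.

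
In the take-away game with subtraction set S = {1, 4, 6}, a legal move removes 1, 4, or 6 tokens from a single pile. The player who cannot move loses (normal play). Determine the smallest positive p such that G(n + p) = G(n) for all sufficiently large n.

n :  0  1  2  3  4  5  6  7  8  9 10 11 12 13 14
G :  0  1  0  1  2  0  1  0  1  2  0  1  0  1  2
G(n+5) = G(n) holds for n = 0,…,5 (a full window of length max(S) = 6), so the sequence is purely periodic with period 5.

5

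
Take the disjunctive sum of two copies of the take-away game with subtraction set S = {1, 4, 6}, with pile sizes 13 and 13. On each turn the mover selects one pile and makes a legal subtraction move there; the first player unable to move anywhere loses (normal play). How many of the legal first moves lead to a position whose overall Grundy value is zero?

All piles use S = {1, 4, 6}:
G(0) = 0
G(1) = mex{0} = 1
G(2) = mex{1} = 0
G(3) = mex{0} = 1
G(4) = mex{1,0} = 2
G(5) = mex{2,1} = 0
G(6) = mex{0,0,0} = 1
G(7) = mex{1,1,1} = 0
G(8) = mex{0,2,0} = 1
G(9) = mex{1,0,1} = 2
G(10) = mex{2,1,2} = 0
G(11) = mex{0,0,0} = 1
G(12) = mex{1,1,1} = 0
G(13) = mex{0,2,0} = 1
Pile A: G(13) = 1.
Pile B: G(13) = 1.
Combined Grundy value = 1 ⊕ 1 = 0.
A winning move leaves total XOR = 0, i.e. changes one component's Grundy value g to g ⊕ X where X is the current total.
Pile A: target g' = 1⊕0 = 1, but every legal move changes the Grundy value (mex property), so 0 moves.
Pile B: target g' = 1⊕0 = 1, but every legal move changes the Grundy value (mex property), so 0 moves.

0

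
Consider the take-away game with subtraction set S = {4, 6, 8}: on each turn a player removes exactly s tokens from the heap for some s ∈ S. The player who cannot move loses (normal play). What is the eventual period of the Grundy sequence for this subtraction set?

12

G(0) = 0
G(1) = mex{} = 0
G(2) = mex{} = 0
G(3) = mex{} = 0
G(4) = mex{0} = 1
G(5) = mex{0} = 1
G(6) = mex{0,0} = 1
G(7) = mex{0,0} = 1
G(8) = mex{1,0,0} = 2
G(9) = mex{1,0,0} = 2
G(10) = mex{1,1,0} = 2
G(11) = mex{1,1,0} = 2
G(12) = mex{2,1,1} = 0
G(13) = mex{2,1,1} = 0
G(14) = mex{2,2,1} = 0
G(15) = mex{2,2,1} = 0
G(16) = mex{0,2,2} = 1
G(17) = mex{0,2,2} = 1
G(18) = mex{0,0,2} = 1
G(19) = mex{0,0,2} = 1
G(20) = mex{1,0,0} = 2
G(21) = mex{1,0,0} = 2
G(22) = mex{1,1,0} = 2
G(23) = mex{1,1,0} = 2
G(24) = mex{2,1,1} = 0
G(25) = mex{2,1,1} = 0
G(n+12) = G(n) holds for n = 0,…,7 (a full window of length max(S) = 8), so the sequence is purely periodic with period 12.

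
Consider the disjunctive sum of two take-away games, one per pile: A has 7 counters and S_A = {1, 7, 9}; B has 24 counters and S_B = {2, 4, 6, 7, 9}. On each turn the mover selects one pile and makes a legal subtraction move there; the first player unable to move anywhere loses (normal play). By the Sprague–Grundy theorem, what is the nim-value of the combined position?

Pile A, S = {1, 7, 9}:
G(0) = 0
G(1) = mex{0} = 1
G(2) = mex{1} = 0
G(3) = mex{0} = 1
G(4) = mex{1} = 0
G(5) = mex{0} = 1
G(6) = mex{1} = 0
G(7) = mex{0,0} = 1
G_A(7) = 1.
Pile B, S = {2, 4, 6, 7, 9}:
G(0) = 0
G(1) = mex{} = 0
G(2) = mex{0} = 1
G(3) = mex{0} = 1
G(4) = mex{1,0} = 2
G(5) = mex{1,0} = 2
G(6) = mex{2,1,0} = 3
G(7) = mex{2,1,0,0} = 3
G(8) = mex{3,2,1,0} = 4
G(9) = mex{3,2,1,1,0} = 4
G(10) = mex{4,3,2,1,0} = 5
G(11) = mex{4,3,2,2,1} = 0
G(12) = mex{5,4,3,2,1} = 0
G(13) = mex{0,4,3,3,2} = 1
G(14) = mex{0,5,4,3,2} = 1
G(15) = mex{1,0,4,4,3} = 2
G(16) = mex{1,0,5,4,3} = 2
G(17) = mex{2,1,0,5,4} = 3
G(18) = mex{2,1,0,0,4} = 3
G(19) = mex{3,2,1,0,5} = 4
G(20) = mex{3,2,1,1,0} = 4
G(21) = mex{4,3,2,1,0} = 5
G(22) = mex{4,3,2,2,1} = 0
G(23) = mex{5,4,3,2,1} = 0
G(24) = mex{0,4,3,3,2} = 1
G_B(24) = 1.
Combined Grundy value = 1 ⊕ 1 = 0.

0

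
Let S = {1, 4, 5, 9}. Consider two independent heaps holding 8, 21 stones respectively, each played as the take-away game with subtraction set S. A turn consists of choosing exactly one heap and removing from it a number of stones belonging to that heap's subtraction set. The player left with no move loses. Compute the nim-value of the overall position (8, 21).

3

All heaps use S = {1, 4, 5, 9}:
n :  0  1  2  3  4  5  6  7  8  9 10 11 12 13 14 15 16 17 18 19 20 21
G :  0  1  0  1  2  3  2  3  0  1  0  1  2  3  2  3  0  1  0  1  2  3
Heap A: G(8) = 0.
Heap B: G(21) = 3.
Combined Grundy value = 0 ⊕ 3 = 3.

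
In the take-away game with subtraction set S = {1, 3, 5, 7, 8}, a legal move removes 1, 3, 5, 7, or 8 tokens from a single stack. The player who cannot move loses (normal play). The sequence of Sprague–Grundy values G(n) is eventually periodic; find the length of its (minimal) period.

n :  0  1  2  3  4  5  6  7  8  9 10 11 12 13 14 15 16 17 18 19 20 21 22 23 24 25 26 27 28 29 30 31
G :  0  1  0  1  0  1  0  1  2  3  2  3  2  3  2  0  1  0  1  0  1  0  1  2  3  2  3  2  3  2  0  1
G(n+15) = G(n) holds for n = 0,…,7 (a full window of length max(S) = 8), so the sequence is purely periodic with period 15.

15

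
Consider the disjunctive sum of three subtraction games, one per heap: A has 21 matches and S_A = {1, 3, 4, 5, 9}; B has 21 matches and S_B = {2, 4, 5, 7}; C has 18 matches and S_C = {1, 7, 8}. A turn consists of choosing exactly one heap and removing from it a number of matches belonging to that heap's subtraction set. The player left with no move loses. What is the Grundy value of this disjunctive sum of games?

3

Heap A, S = {1, 3, 4, 5, 9}:
G(0) = 0
G(1) = mex{0} = 1
G(2) = mex{1} = 0
G(3) = mex{0,0} = 1
G(4) = mex{1,1,0} = 2
G(5) = mex{2,0,1,0} = 3
G(6) = mex{3,1,0,1} = 2
G(7) = mex{2,2,1,0} = 3
G(8) = mex{3,3,2,1} = 0
G(9) = mex{0,2,3,2,0} = 1
G(10) = mex{1,3,2,3,1} = 0
G(11) = mex{0,0,3,2,0} = 1
G(12) = mex{1,1,0,3,1} = 2
G(13) = mex{2,0,1,0,2} = 3
G(14) = mex{3,1,0,1,3} = 2
G(15) = mex{2,2,1,0,2} = 3
G(16) = mex{3,3,2,1,3} = 0
G(17) = mex{0,2,3,2,0} = 1
G(18) = mex{1,3,2,3,1} = 0
G(19) = mex{0,0,3,2,0} = 1
G(20) = mex{1,1,0,3,1} = 2
G(21) = mex{2,0,1,0,2} = 3
G_A(21) = 3.
Heap B, S = {2, 4, 5, 7}:
n :  0  1  2  3  4  5  6  7  8  9 10 11 12 13 14 15 16 17 18 19 20 21
G :  0  0  1  1  2  2  3  3  4  0  0  1  1  2  2  3  3  4  0  0  1  1
G_B(21) = 1.
Heap C, S = {1, 7, 8}:
G(0) = 0
G(1) = mex{0} = 1
G(2) = mex{1} = 0
G(3) = mex{0} = 1
G(4) = mex{1} = 0
G(5) = mex{0} = 1
G(6) = mex{1} = 0
G(7) = mex{0,0} = 1
G(8) = mex{1,1,0} = 2
G(9) = mex{2,0,1} = 3
G(10) = mex{3,1,0} = 2
G(11) = mex{2,0,1} = 3
G(12) = mex{3,1,0} = 2
G(13) = mex{2,0,1} = 3
G(14) = mex{3,1,0} = 2
G(15) = mex{2,2,1} = 0
G(16) = mex{0,3,2} = 1
G(17) = mex{1,2,3} = 0
G(18) = mex{0,3,2} = 1
G_C(18) = 1.
Combined Grundy value = 3 ⊕ 1 ⊕ 1 = 3.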